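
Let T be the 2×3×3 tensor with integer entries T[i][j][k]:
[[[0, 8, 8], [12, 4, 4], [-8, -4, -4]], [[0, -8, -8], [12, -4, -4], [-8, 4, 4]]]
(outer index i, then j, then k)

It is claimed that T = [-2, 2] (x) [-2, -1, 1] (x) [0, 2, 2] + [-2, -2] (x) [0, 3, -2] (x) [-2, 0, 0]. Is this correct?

Yes

Reconstruct entrywise from the claimed factors. For example, T[1,1,2] = -4 and Σₗ aₗ[1]bₗ[1]cₗ[2] = (2)·(-1)·(2) + (-2)·(3)·(0) = -4; checking all 18 entries, every one matches. The claim holds.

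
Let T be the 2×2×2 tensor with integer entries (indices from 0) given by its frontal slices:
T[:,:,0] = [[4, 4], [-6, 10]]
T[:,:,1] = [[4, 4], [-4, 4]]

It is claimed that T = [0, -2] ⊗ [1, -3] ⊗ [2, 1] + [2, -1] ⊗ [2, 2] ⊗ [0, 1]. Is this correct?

No

Reconstruct entry (0,0,0) from the claimed factors: Σₗ aₗ[0]bₗ[0]cₗ[0] = (0)·(1)·(2) + (2)·(2)·(0) = 0, but T[0,0,0] = 4. The claim is false.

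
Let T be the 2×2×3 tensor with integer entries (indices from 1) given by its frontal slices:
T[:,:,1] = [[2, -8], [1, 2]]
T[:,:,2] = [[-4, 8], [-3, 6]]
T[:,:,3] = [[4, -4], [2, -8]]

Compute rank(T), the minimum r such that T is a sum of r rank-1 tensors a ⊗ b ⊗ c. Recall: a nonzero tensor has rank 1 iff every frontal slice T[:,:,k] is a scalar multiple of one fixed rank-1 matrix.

3

Lower bound: the mode-3 unfolding of T (rows indexed by k, columns by (i,j) = (1,1), (1,2), (2,1), (2,2)) is [[2, -8, 1, 2], [-4, 8, -3, 6], [4, -4, 2, -8]].
There the 3×3 minor on rows k ∈ {1, 2, 3}, columns (i,j) ∈ {(1,1), (1,2), (2,1)} is det [[2, -8, 1], [-4, 8, -3], [4, -4, 2]] = 24 ≠ 0, so this unfolding has rank ≥ 3; CP rank is at least every unfolding rank, so rank(T) ≥ 3. (Unfolding ranks only ever bound the CP rank from below — rank(T) can be strictly larger than all of them — so the matching upper bound has to come from an explicit 3-term decomposition.)
Upper bound: T is a sum of 3 rank-1 terms, T = [1, -1] ⊗ [0, 1] ⊗ [-4, 0, 4] + [1, 1] ⊗ [1, -2] ⊗ [0, -2, 0] + [2, 1] ⊗ [1, -2] ⊗ [1, -1, 2] (written with every a and b primitive with positive leading entry and the scale carried by c; CP decompositions are not unique, and this one is verified by expanding entrywise), so rank(T) ≤ 3.
These bounds meet, so rank(T) = 3.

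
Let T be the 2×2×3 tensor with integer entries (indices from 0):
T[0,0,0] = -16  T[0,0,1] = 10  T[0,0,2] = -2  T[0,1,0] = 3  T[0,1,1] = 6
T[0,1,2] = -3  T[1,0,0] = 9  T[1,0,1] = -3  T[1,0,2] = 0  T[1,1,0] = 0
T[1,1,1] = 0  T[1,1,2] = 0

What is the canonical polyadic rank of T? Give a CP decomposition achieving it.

Lower bound: the mode-1 unfolding of T (rows indexed by i, columns by (j,k) = (0,0), (0,1), (0,2), (1,0), (1,1), (1,2)) is [[-16, 10, -2, 3, 6, -3], [9, -3, 0, 0, 0, 0]].
There the 2×2 minor on rows i ∈ {0, 1}, columns (j,k) ∈ {(0,0), (0,1)} is det [[-16, 10], [9, -3]] = -42 ≠ 0, so this unfolding has rank ≥ 2; CP rank is at least every unfolding rank, so rank(T) ≥ 2. (Flattening ranks never certify an upper bound on CP rank; for that we must actually write T with 2 rank-1 terms.)
Upper bound — finding two terms. Write S_k = T[:,:,k] for the frontal slices: S₀ = [[-16, 3], [9, 0]], S₁ = [[10, 6], [-3, 0]], S₂ = [[-2, -3], [0, 0]].
If T = a₁ ⊗ b₁ ⊗ c₁ + a₂ ⊗ b₂ ⊗ c₂ then each S_k = c₁[k]·a₁b₁ᵀ + c₂[k]·a₂b₂ᵀ. S₀ and S₁ are linearly independent, so a₁b₁ᵀ and a₂b₂ᵀ must span the same plane of matrices: they are the rank-1 matrices of the form x·S₀ + y·S₁.
det(x·S₀ + y·S₁) is −27·x² − 45·xy + 18·y² = (-9)·(x + 2·y)(3·x − y), vanishing at (x:y) = (2:-1) and (1:3).
M₁ = 2·S₀ − S₁ = [[-42, 0], [21, 0]] = (-21)·[2, -1][1, 0]ᵀ and M₂ = S₀ + 3·S₁ = [[14, 21], [0, 0]] = 7·[1, 0][2, 3]ᵀ, so take a₁ = [2, -1], b₁ = [1, 0], a₂ = [1, 0], b₂ = [2, 3].
Each slice is an integer combination of E₁ = a₁b₁ᵀ and E₂ = a₂b₂ᵀ: S₀ = −9·E₁ + E₂, S₁ = 3·E₁ + 2·E₂, S₂ = −E₂; reading off coefficients, c₁ = [-9, 3, 0] and c₂ = [1, 2, -1].
Hence T = [2, -1] ⊗ [1, 0] ⊗ [-9, 3, 0] + [1, 0] ⊗ [2, 3] ⊗ [1, 2, -1], so rank(T) ≤ 2.
These bounds meet, so rank(T) = 2.

rank(T) = 2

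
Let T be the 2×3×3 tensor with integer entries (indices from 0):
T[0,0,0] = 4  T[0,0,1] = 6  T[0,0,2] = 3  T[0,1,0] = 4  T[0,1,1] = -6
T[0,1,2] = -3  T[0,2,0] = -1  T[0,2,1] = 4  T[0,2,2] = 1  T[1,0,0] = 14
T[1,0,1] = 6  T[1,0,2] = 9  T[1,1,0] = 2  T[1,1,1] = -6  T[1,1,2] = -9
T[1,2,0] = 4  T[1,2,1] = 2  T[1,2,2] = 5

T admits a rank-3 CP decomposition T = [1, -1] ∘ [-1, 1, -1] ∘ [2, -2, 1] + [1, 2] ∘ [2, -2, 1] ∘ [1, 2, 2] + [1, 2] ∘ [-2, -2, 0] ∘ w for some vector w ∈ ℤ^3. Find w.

w = [-2, 0, 0]

Subtract the known terms from T to get the rank-1 residual R = [1, 2] ∘ [-2, -2, 0] ∘ w, so R[i,j,k] = a[i]·b[j]·w[k]. Pick indices with nonzero a[0]·b[0] = (1)·(-2) = -2. Only the fibre through (0,0,·) is needed: R[0,0,:] = T[0,0,:] − Σₗ aₗ[0]bₗ[0]cₗ = [4, 6, 3] − (1)·(-1)·[2, -2, 1] − (1)·(2)·[1, 2, 2] = [4, 0, 0]. Then w[k] = R[0,0,k] / -2 for each k, giving w = [4, 0, 0] / -2 = [-2, 0, 0].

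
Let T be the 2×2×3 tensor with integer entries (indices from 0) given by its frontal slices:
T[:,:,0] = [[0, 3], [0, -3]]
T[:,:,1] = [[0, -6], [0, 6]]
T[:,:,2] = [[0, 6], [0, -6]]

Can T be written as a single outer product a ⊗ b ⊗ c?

Yes

If T = a ⊗ b ⊗ c then every fibre of T is a multiple of the corresponding factor, so read the factors off the fibres through the nonzero entry T[0,1,0] = 3.
The mode-1 fibre T[:,1,0] = [3, -3] gives a = [1, -1] (primitive direction); the mode-2 fibre T[0,:,0] = [0, 3] gives b = [0, 1]; then c[k] = T[0,1,k] / (a[0]·b[1]) = [3, -6, 6] / 1 = [3, -6, 6].
Expanding [1, -1] ⊗ [0, 1] ⊗ [3, -6, 6] reproduces all 12 entries of T, so T = [1, -1] ⊗ [0, 1] ⊗ [3, -6, 6] and rank(T) ≤ 1.
Equivalently every frontal slice T[:,:,k] is c[k] times the rank-1 matrix [1, -1] ⊗ [0, 1]. So T has rank 1 (it is nonzero).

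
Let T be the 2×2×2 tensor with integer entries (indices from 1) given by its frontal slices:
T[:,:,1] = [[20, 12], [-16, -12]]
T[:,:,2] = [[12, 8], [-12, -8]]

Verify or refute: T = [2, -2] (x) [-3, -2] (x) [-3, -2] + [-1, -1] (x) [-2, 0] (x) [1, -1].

No

Reconstruct entry (1,1,2) from the claimed factors: Σₗ aₗ[1]bₗ[1]cₗ[2] = (2)·(-3)·(-2) + (-1)·(-2)·(-1) = 10, but T[1,1,2] = 12. The claim is false.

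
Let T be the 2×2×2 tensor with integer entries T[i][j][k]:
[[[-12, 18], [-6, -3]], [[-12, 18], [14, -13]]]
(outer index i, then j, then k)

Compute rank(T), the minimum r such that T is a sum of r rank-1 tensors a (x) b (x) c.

2

Lower bound: the mode-2 unfolding of T (rows indexed by j, columns by (i,k) = (0,0), (0,1), (1,0), (1,1)) is [[-12, 18, -12, 18], [-6, -3, 14, -13]].
There the 2×2 minor on rows j ∈ {0, 1}, columns (i,k) ∈ {(0,0), (0,1)} is det [[-12, 18], [-6, -3]] = 144 ≠ 0, so this unfolding has rank ≥ 2; CP rank is at least every unfolding rank, so rank(T) ≥ 2. (Unfolding ranks only ever bound the CP rank from below — rank(T) can be strictly larger than all of them — so the matching upper bound has to come from an explicit 2-term decomposition.)
Upper bound — finding two terms. Write S_k = T[:,:,k] for the frontal slices: S₀ = [[-12, -6], [-12, 14]], S₁ = [[18, -3], [18, -13]].
If T = a₁ (x) b₁ (x) c₁ + a₂ (x) b₂ (x) c₂ then each S_k = c₁[k]·a₁b₁ᵀ + c₂[k]·a₂b₂ᵀ. S₀ and S₁ are linearly independent, so a₁b₁ᵀ and a₂b₂ᵀ must span the same plane of matrices: they are the rank-1 matrices of the form x·S₀ + y·S₁.
det(x·S₀ + y·S₁) is −240·x² + 480·xy − 180·y² = (-60)·(2·x − 3·y)(2·x − y), vanishing at (x:y) = (3:2) and (1:2).
M₁ = 3·S₀ + 2·S₁ = [[0, -24], [0, 16]] = (-8)·[3, -2][0, 1]ᵀ and M₂ = S₀ + 2·S₁ = [[24, -12], [24, -12]] = 12·[1, 1][2, -1]ᵀ, so take a₁ = [3, -2], b₁ = [0, 1], a₂ = [1, 1], b₂ = [2, -1].
Each slice is an integer combination of E₁ = a₁b₁ᵀ and E₂ = a₂b₂ᵀ: S₀ = −4·E₁ − 6·E₂, S₁ = 2·E₁ + 9·E₂; reading off coefficients, c₁ = [-4, 2] and c₂ = [-6, 9].
Hence T = [3, -2] (x) [0, 1] (x) [-4, 2] + [1, 1] (x) [2, -1] (x) [-6, 9], so rank(T) ≤ 2.
These bounds meet, so rank(T) = 2.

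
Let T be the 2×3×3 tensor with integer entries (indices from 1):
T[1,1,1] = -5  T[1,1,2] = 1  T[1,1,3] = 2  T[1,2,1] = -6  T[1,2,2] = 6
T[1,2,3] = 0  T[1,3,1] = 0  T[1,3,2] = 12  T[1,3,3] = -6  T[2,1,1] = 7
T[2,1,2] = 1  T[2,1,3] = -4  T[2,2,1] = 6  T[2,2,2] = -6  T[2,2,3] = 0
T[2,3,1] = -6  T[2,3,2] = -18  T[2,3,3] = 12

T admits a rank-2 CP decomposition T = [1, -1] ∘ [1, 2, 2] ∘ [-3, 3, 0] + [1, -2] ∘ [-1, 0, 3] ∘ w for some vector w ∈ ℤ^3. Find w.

Subtract the known terms from T to get the rank-1 residual R = [1, -2] ∘ [-1, 0, 3] ∘ w, so R[i,j,k] = a[i]·b[j]·w[k]. Pick indices with nonzero a[1]·b[1] = (1)·(-1) = -1. Only the fibre through (1,1,·) is needed: R[1,1,:] = T[1,1,:] − Σₗ aₗ[1]bₗ[1]cₗ = [-5, 1, 2] − (1)·(1)·[-3, 3, 0] = [-2, -2, 2]. Then w[k] = R[1,1,k] / -1 for each k, giving w = [-2, -2, 2] / -1 = [2, 2, -2].

w = [2, 2, -2]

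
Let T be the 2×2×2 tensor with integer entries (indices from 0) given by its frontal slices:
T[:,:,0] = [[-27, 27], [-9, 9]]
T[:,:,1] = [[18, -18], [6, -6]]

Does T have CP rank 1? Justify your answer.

Yes

If T = a ⊗ b ⊗ c then every fibre of T is a multiple of the corresponding factor, so read the factors off the fibres through the nonzero entry T[0,0,0] = -27.
The mode-1 fibre T[:,0,0] = [-27, -9] gives a = [3, 1] (primitive direction); the mode-2 fibre T[0,:,0] = [-27, 27] gives b = [1, -1]; then c[k] = T[0,0,k] / (a[0]·b[0]) = [-27, 18] / 3 = [-9, 6].
Expanding [3, 1] ⊗ [1, -1] ⊗ [-9, 6] reproduces all 8 entries of T, so T = [3, 1] ⊗ [1, -1] ⊗ [-9, 6] and rank(T) ≤ 1.
Equivalently every frontal slice T[:,:,k] is c[k] times the rank-1 matrix [3, 1] ⊗ [1, -1]. So T has rank 1 (it is nonzero).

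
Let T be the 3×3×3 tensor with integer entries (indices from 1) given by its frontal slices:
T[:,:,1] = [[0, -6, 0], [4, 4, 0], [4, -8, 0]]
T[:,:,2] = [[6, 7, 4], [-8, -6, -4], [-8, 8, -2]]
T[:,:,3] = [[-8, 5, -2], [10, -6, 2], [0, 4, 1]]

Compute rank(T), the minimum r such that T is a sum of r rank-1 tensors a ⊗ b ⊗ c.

Lower bound: the mode-2 unfolding of T (rows indexed by j, columns by (i,k) = (1,1), (1,2), (1,3), (2,1), (2,2), (2,3), (3,1), (3,2), (3,3)) is [[0, 6, -8, 4, -8, 10, 4, -8, 0], [-6, 7, 5, 4, -6, -6, -8, 8, 4], [0, 4, -2, 0, -4, 2, 0, -2, 1]].
There the 3×3 minor on rows j ∈ {1, 2, 3}, columns (i,k) ∈ {(1,1), (1,2), (1,3)} is det [[0, 6, -8], [-6, 7, 5], [0, 4, -2]] = 120 ≠ 0, so this unfolding has rank ≥ 3; CP rank is at least every unfolding rank, so rank(T) ≥ 3. (This is only a lower bound: in general the CP rank may exceed every unfolding rank, so we still need to exhibit 3 rank-1 terms summing to T.)
Upper bound: T is a sum of 3 rank-1 terms, T = [1, -2, 0] ⊗ [2, -1, 0] ⊗ [-2, 1, -1] + [1, -1, 1] ⊗ [1, -2, 0] ⊗ [4, -4, -2] + [2, -2, -1] ⊗ [2, 0, 1] ⊗ [0, 2, -1] (written with every a and b primitive with positive leading entry and the scale carried by c; CP decompositions are not unique, and this one is verified by expanding entrywise), so rank(T) ≤ 3.
These bounds meet, so rank(T) = 3.

3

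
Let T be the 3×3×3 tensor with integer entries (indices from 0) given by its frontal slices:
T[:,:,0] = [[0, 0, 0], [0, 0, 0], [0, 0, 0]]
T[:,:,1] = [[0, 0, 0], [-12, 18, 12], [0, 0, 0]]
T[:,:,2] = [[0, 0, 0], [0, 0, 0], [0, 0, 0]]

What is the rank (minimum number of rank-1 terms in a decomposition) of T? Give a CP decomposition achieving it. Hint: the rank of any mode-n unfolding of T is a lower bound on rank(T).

rank(T) = 1

Lower bound: T ≠ 0 (e.g. T[1,0,1] = -12), so rank(T) ≥ 1.
Upper bound: if T = a (x) b (x) c then every fibre of T is a multiple of the corresponding factor, so read the factors off the fibres through the nonzero entry T[1,0,1] = -12.
The mode-1 fibre T[:,0,1] = [0, -12, 0] gives a = [0, 1, 0] (primitive direction); the mode-2 fibre T[1,:,1] = [-12, 18, 12] gives b = [2, -3, -2]; then c[k] = T[1,0,k] / (a[1]·b[0]) = [0, -12, 0] / 2 = [0, -6, 0].
Expanding [0, 1, 0] (x) [2, -3, -2] (x) [0, -6, 0] reproduces all 27 entries of T, so T = [0, 1, 0] (x) [2, -3, -2] (x) [0, -6, 0] and rank(T) ≤ 1.
These bounds meet, so rank(T) = 1.
Check entry T[0,2,0] = 0: (0)·(-2)·(0) = 0.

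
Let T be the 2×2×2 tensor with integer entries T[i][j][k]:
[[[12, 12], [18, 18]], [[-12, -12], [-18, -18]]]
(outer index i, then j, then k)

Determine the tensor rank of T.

1

Lower bound: T ≠ 0 (e.g. T[0,0,0] = 12), so rank(T) ≥ 1.
Upper bound: the mode-1 fibre T[:,0,0] = [12, -12] gives a = [1, -1] (primitive direction); the mode-2 fibre T[0,:,0] = [12, 18] gives b = [2, 3]; then c[k] = T[0,0,k] / (a[0]·b[0]) = [12, 12] / 2 = [6, 6].
Expanding [1, -1] ∘ [2, 3] ∘ [6, 6] reproduces all 8 entries of T, so T = [1, -1] ∘ [2, 3] ∘ [6, 6] and rank(T) ≤ 1.
These bounds meet, so rank(T) = 1.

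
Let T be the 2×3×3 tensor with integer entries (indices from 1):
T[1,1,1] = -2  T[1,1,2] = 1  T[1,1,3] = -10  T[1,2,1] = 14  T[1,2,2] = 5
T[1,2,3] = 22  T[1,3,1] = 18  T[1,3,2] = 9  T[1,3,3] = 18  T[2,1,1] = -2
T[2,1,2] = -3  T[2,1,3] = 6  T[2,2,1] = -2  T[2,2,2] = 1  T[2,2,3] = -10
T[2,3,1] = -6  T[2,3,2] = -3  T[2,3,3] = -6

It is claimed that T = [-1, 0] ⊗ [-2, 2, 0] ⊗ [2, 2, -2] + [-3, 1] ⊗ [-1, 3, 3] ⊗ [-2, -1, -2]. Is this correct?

Reconstruct entry (2,1,1) from the claimed factors: Σₗ aₗ[2]bₗ[1]cₗ[1] = (0)·(-2)·(2) + (1)·(-1)·(-2) = 2, but T[2,1,1] = -2. The claim is false.

No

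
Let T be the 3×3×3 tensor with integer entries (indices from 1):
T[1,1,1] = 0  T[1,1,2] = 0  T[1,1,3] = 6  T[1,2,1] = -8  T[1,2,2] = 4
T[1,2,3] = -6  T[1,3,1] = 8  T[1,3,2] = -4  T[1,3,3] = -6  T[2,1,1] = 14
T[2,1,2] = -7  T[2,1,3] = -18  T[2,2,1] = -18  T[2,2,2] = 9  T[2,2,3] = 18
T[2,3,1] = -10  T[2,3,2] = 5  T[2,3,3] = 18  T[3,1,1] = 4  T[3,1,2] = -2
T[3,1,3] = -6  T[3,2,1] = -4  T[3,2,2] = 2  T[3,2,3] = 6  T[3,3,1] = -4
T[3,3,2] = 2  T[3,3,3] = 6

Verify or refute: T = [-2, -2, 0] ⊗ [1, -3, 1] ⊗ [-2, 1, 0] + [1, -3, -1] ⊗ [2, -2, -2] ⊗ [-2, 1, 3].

Reconstruct entry (2,1,1) from the claimed factors: Σₗ aₗ[2]bₗ[1]cₗ[1] = (-2)·(1)·(-2) + (-3)·(2)·(-2) = 16, but T[2,1,1] = 14. The claim is false.

No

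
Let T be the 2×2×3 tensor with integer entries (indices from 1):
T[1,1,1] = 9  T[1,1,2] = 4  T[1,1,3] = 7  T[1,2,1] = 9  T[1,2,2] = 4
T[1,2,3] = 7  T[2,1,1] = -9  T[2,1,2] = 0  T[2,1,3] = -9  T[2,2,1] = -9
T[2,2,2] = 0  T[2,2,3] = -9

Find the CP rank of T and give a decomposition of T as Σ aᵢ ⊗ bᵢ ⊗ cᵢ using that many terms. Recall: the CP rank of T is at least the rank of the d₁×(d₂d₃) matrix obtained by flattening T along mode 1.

rank(T) = 2

Lower bound: the mode-3 unfolding of T (rows indexed by k, columns by (i,j) = (1,1), (1,2), (2,1), (2,2)) is [[9, 9, -9, -9], [4, 4, 0, 0], [7, 7, -9, -9]].
There the 2×2 minor on rows k ∈ {1, 2}, columns (i,j) ∈ {(1,1), (2,1)} is det [[9, -9], [4, 0]] = 36 ≠ 0, so this unfolding has rank ≥ 2; CP rank is at least every unfolding rank, so rank(T) ≥ 2. (This is only a lower bound: in general the CP rank may exceed every unfolding rank, so we still need to exhibit 2 rank-1 terms summing to T.)
Upper bound — finding two terms. Every mode-2 slice of T is a multiple of one matrix: T[:,j,:] = b[j]·M with b = [1, 1] and M = [[9, 4, 7], [-9, 0, -9]] (rows indexed by i, columns by k). So it suffices to write M as a sum of two rank-1 matrices.
Splitting M by its rows (i = 1, 2), M = [1, 0][9, 4, 7]ᵀ + [0, 1][-9, 0, -9]ᵀ.
Hence T = [1, 0] ⊗ [1, 1] ⊗ [9, 4, 7] + [0, 1] ⊗ [1, 1] ⊗ [-9, 0, -9], so rank(T) ≤ 2.
These bounds meet, so rank(T) = 2.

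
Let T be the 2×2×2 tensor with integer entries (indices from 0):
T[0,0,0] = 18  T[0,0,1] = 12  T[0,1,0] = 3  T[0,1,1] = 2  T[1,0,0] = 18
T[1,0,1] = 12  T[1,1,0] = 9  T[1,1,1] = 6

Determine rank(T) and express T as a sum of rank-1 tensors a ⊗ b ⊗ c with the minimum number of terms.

rank(T) = 2

Lower bound: the mode-1 unfolding of T (rows indexed by i, columns by (j,k) = (0,0), (0,1), (1,0), (1,1)) is [[18, 12, 3, 2], [18, 12, 9, 6]].
There the 2×2 minor on rows i ∈ {0, 1}, columns (j,k) ∈ {(0,0), (1,0)} is det [[18, 3], [18, 9]] = 108 ≠ 0, so this unfolding has rank ≥ 2; CP rank is at least every unfolding rank, so rank(T) ≥ 2. (Unfolding ranks only ever bound the CP rank from below — rank(T) can be strictly larger than all of them — so the matching upper bound has to come from an explicit 2-term decomposition.)
Upper bound — finding two terms. Every mode-3 slice of T is a multiple of one matrix: T[:,:,k] = c[k]·M with c = [3, 2] and M = [[6, 1], [6, 3]] (rows indexed by i, columns by j). So it suffices to write M as a sum of two rank-1 matrices.
Splitting M by its rows (i = 0, 1), M = [1, 0][6, 1]ᵀ + [0, 1][6, 3]ᵀ.
Hence T = [1, 0] ⊗ [6, 1] ⊗ [3, 2] + [0, 1] ⊗ [6, 3] ⊗ [3, 2], so rank(T) ≤ 2.
These bounds meet, so rank(T) = 2.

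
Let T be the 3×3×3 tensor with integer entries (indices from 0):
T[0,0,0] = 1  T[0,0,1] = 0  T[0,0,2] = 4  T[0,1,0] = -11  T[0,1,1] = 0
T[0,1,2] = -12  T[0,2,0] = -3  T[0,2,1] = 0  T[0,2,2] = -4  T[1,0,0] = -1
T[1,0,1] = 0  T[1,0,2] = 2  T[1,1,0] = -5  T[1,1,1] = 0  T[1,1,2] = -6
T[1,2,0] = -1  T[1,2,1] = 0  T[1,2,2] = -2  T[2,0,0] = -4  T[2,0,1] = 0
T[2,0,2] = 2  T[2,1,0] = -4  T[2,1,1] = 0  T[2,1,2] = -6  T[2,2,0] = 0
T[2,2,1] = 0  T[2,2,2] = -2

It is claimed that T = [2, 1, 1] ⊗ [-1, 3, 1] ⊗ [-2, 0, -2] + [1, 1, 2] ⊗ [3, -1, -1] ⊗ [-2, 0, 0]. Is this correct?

No

Reconstruct entry (0,0,0) from the claimed factors: Σₗ aₗ[0]bₗ[0]cₗ[0] = (2)·(-1)·(-2) + (1)·(3)·(-2) = -2, but T[0,0,0] = 1. The claim is false.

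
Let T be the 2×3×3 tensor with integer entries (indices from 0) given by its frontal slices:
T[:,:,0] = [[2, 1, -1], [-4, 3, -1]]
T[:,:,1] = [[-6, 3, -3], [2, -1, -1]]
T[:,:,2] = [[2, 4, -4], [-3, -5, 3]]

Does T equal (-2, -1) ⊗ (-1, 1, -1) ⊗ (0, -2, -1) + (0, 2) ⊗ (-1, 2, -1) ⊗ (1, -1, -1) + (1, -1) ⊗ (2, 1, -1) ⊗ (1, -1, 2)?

Yes

Reconstruct entrywise from the claimed factors. For example, T[1,1,2] = -5 and Σₗ aₗ[1]bₗ[1]cₗ[2] = (-1)·(1)·(-1) + (2)·(2)·(-1) + (-1)·(1)·(2) = -5; checking all 18 entries, every one matches. The claim holds.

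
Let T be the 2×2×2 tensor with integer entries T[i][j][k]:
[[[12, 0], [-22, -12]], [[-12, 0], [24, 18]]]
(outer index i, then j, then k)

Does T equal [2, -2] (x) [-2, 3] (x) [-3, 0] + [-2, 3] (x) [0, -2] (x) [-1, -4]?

No

Reconstruct entry (0,1,1) from the claimed factors: Σₗ aₗ[0]bₗ[1]cₗ[1] = (2)·(3)·(0) + (-2)·(-2)·(-4) = -16, but T[0,1,1] = -12. The claim is false.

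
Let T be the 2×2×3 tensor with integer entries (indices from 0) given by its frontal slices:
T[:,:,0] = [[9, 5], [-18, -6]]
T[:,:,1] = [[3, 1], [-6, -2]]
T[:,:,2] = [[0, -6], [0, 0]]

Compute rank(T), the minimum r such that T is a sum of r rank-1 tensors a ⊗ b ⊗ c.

Lower bound: the mode-3 unfolding of T (rows indexed by k, columns by (i,j) = (0,0), (0,1), (1,0), (1,1)) is [[9, 5, -18, -6], [3, 1, -6, -2], [0, -6, 0, 0]].
There the 2×2 minor on rows k ∈ {0, 1}, columns (i,j) ∈ {(0,0), (0,1)} is det [[9, 5], [3, 1]] = -6 ≠ 0, so this unfolding has rank ≥ 2; CP rank is at least every unfolding rank, so rank(T) ≥ 2. (Flattening ranks never certify an upper bound on CP rank; for that we must actually write T with 2 rank-1 terms.)
Upper bound — finding two terms. Write S_k = T[:,:,k] for the frontal slices: S₀ = [[9, 5], [-18, -6]], S₁ = [[3, 1], [-6, -2]], S₂ = [[0, -6], [0, 0]].
If T = a₁ ⊗ b₁ ⊗ c₁ + a₂ ⊗ b₂ ⊗ c₂ then each S_k = c₁[k]·a₁b₁ᵀ + c₂[k]·a₂b₂ᵀ. S₀ and S₁ are linearly independent, so a₁b₁ᵀ and a₂b₂ᵀ must span the same plane of matrices: they are the rank-1 matrices of the form x·S₀ + y·S₁.
det(x·S₀ + y·S₁) is 36·x² + 12·xy = 12·(3·x + y)(x), vanishing at (x:y) = (1:-3) and (0:1).
M₁ = S₀ − 3·S₁ = [[0, 2], [0, 0]] = 2·[1, 0][0, 1]ᵀ and M₂ = S₁ = [[3, 1], [-6, -2]] = [1, -2][3, 1]ᵀ, so take a₁ = [1, 0], b₁ = [0, 1], a₂ = [1, -2], b₂ = [3, 1].
Each slice is an integer combination of E₁ = a₁b₁ᵀ and E₂ = a₂b₂ᵀ: S₀ = 2·E₁ + 3·E₂, S₁ = E₂, S₂ = −6·E₁; reading off coefficients, c₁ = [2, 0, -6] and c₂ = [3, 1, 0].
Hence T = [1, 0] ⊗ [0, 1] ⊗ [2, 0, -6] + [1, -2] ⊗ [3, 1] ⊗ [3, 1, 0], so rank(T) ≤ 2.
These bounds meet, so rank(T) = 2.

2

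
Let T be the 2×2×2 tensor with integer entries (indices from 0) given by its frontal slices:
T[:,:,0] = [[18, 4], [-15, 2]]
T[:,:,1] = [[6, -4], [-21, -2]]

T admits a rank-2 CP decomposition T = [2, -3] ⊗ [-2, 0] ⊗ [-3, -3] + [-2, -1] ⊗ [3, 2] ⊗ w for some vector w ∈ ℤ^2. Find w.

w = [-1, 1]

Subtract the known terms from T to get the rank-1 residual R = [-2, -1] ⊗ [3, 2] ⊗ w, so R[i,j,k] = a[i]·b[j]·w[k]. Pick indices with nonzero a[0]·b[0] = (-2)·(3) = -6. Only the fibre through (0,0,·) is needed: R[0,0,:] = T[0,0,:] − Σₗ aₗ[0]bₗ[0]cₗ = [18, 6] − (2)·(-2)·[-3, -3] = [6, -6]. Then w[k] = R[0,0,k] / -6 for each k, giving w = [6, -6] / -6 = [-1, 1].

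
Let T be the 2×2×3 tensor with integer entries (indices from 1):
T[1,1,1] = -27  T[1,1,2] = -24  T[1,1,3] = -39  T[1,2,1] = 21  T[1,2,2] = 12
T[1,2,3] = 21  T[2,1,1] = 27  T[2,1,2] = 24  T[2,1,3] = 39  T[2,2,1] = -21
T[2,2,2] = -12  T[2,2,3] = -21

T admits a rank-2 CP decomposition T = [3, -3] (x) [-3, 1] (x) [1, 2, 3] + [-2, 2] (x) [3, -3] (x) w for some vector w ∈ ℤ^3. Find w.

Subtract the known terms from T to get the rank-1 residual R = [-2, 2] (x) [3, -3] (x) w, so R[i,j,k] = a[i]·b[j]·w[k]. Pick indices with nonzero a[1]·b[1] = (-2)·(3) = -6. Only the fibre through (1,1,·) is needed: R[1,1,:] = T[1,1,:] − Σₗ aₗ[1]bₗ[1]cₗ = [-27, -24, -39] − (3)·(-3)·[1, 2, 3] = [-18, -6, -12]. Then w[k] = R[1,1,k] / -6 for each k, giving w = [-18, -6, -12] / -6 = [3, 1, 2].

w = [3, 1, 2]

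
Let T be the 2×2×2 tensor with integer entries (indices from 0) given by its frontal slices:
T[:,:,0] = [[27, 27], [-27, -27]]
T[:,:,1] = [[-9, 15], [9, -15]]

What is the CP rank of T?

Lower bound: the mode-2 unfolding of T (rows indexed by j, columns by (i,k) = (0,0), (0,1), (1,0), (1,1)) is [[27, -9, -27, 9], [27, 15, -27, -15]].
There the 2×2 minor on rows j ∈ {0, 1}, columns (i,k) ∈ {(0,0), (0,1)} is det [[27, -9], [27, 15]] = 648 ≠ 0, so this unfolding has rank ≥ 2; CP rank is at least every unfolding rank, so rank(T) ≥ 2. (Flattening ranks never certify an upper bound on CP rank; for that we must actually write T with 2 rank-1 terms.)
Upper bound — finding two terms. Every mode-1 slice of T is a multiple of one matrix: T[i,:,:] = a[i]·M with a = [1, -1] and M = [[27, -9], [27, 15]] (rows indexed by j, columns by k). So it suffices to write M as a sum of two rank-1 matrices.
Splitting M by its rows (j = 0, 1), M = [1, 0][27, -9]ᵀ + [0, 1][27, 15]ᵀ.
Hence T = [1, -1] ⊗ [1, 0] ⊗ [27, -9] + [1, -1] ⊗ [0, 1] ⊗ [27, 15], so rank(T) ≤ 2.
These bounds meet, so rank(T) = 2.

2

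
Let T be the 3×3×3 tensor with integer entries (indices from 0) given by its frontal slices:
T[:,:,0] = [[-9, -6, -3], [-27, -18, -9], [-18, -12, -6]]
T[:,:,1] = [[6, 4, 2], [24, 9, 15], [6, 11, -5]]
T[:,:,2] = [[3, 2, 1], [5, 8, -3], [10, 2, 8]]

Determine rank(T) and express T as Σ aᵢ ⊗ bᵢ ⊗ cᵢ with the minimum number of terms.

rank(T) = 2

Lower bound: the mode-2 unfolding of T (rows indexed by j, columns by (i,k) = (0,0), (0,1), (0,2), (1,0), (1,1), (1,2), (2,0), (2,1), (2,2)) is [[-9, 6, 3, -27, 24, 5, -18, 6, 10], [-6, 4, 2, -18, 9, 8, -12, 11, 2], [-3, 2, 1, -9, 15, -3, -6, -5, 8]].
There the 2×2 minor on rows j ∈ {0, 1}, columns (i,k) ∈ {(0,0), (1,1)} is det [[-9, 24], [-6, 9]] = 63 ≠ 0, so this unfolding has rank ≥ 2; CP rank is at least every unfolding rank, so rank(T) ≥ 2. (Flattening ranks never certify an upper bound on CP rank; for that we must actually write T with 2 rank-1 terms.)
Upper bound — finding two terms. Write S_k = T[:,:,k] for the frontal slices: S₀ = [[-9, -6, -3], [-27, -18, -9], [-18, -12, -6]], S₁ = [[6, 4, 2], [24, 9, 15], [6, 11, -5]], S₂ = [[3, 2, 1], [5, 8, -3], [10, 2, 8]].
If T = a₁ ⊗ b₁ ⊗ c₁ + a₂ ⊗ b₂ ⊗ c₂ then each S_k = c₁[k]·a₁b₁ᵀ + c₂[k]·a₂b₂ᵀ. S₀ and S₁ are linearly independent, so a₁b₁ᵀ and a₂b₂ᵀ must span the same plane of matrices: they are the rank-1 matrices of the form x·S₀ + y·S₁.
The 2×2 minor of x·S₀ + y·S₁ on rows {0,1}, columns {0,1} is 63·xy − 42·y² = 21·(3·x − 2·y)(y), vanishing at (x:y) = (2:3) and (1:0).
M₁ = 2·S₀ + 3·S₁ = [[0, 0, 0], [18, -9, 27], [-18, 9, -27]] = 9·(0, 1, -1)(2, -1, 3)ᵀ and M₂ = S₀ = [[-9, -6, -3], [-27, -18, -9], [-18, -12, -6]] = (-3)·(1, 3, 2)(3, 2, 1)ᵀ, so take a₁ = (0, 1, -1), b₁ = (2, -1, 3), a₂ = (1, 3, 2), b₂ = (3, 2, 1).
Each slice is an integer combination of E₁ = a₁b₁ᵀ and E₂ = a₂b₂ᵀ: S₀ = −3·E₂, S₁ = 3·E₁ + 2·E₂, S₂ = −2·E₁ + E₂; reading off coefficients, c₁ = (0, 3, -2) and c₂ = (-3, 2, 1).
Hence T = (0, 1, -1) ⊗ (2, -1, 3) ⊗ (0, 3, -2) + (1, 3, 2) ⊗ (3, 2, 1) ⊗ (-3, 2, 1), so rank(T) ≤ 2.
These bounds meet, so rank(T) = 2.
Check entry T[0,1,2] = 2: (0)·(-1)·(-2) + (1)·(2)·(1) = 2.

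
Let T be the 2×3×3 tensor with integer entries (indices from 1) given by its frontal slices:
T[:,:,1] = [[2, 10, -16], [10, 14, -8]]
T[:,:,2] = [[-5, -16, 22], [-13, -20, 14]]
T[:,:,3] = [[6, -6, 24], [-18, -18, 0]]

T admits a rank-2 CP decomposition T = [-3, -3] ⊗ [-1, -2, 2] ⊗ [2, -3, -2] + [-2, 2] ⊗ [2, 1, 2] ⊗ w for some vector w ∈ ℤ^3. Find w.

Subtract the known terms from T to get the rank-1 residual R = [-2, 2] ⊗ [2, 1, 2] ⊗ w, so R[i,j,k] = a[i]·b[j]·w[k]. Pick indices with nonzero a[1]·b[1] = (-2)·(2) = -4. Only the fibre through (1,1,·) is needed: R[1,1,:] = T[1,1,:] − Σₗ aₗ[1]bₗ[1]cₗ = [2, -5, 6] − (-3)·(-1)·[2, -3, -2] = [-4, 4, 12]. Then w[k] = R[1,1,k] / -4 for each k, giving w = [-4, 4, 12] / -4 = [1, -1, -3].

w = [1, -1, -3]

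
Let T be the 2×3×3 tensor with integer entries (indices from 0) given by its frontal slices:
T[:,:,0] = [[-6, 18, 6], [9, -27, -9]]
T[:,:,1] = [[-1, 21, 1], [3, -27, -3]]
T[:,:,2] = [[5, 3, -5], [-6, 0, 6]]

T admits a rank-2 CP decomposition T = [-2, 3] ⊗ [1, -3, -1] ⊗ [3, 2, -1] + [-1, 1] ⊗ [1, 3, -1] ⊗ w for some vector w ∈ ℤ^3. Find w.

w = [0, -3, -3]

Subtract the known terms from T to get the rank-1 residual R = [-1, 1] ⊗ [1, 3, -1] ⊗ w, so R[i,j,k] = a[i]·b[j]·w[k]. Pick indices with nonzero a[0]·b[0] = (-1)·(1) = -1. Only the fibre through (0,0,·) is needed: R[0,0,:] = T[0,0,:] − Σₗ aₗ[0]bₗ[0]cₗ = [-6, -1, 5] − (-2)·(1)·[3, 2, -1] = [0, 3, 3]. Then w[k] = R[0,0,k] / -1 for each k, giving w = [0, 3, 3] / -1 = [0, -3, -3].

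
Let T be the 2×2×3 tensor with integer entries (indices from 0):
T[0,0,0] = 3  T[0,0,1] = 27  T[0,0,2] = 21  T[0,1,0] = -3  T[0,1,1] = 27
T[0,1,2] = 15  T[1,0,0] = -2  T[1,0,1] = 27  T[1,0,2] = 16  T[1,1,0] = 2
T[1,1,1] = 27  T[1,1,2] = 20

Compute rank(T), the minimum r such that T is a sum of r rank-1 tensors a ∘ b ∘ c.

Lower bound: the mode-2 unfolding of T (rows indexed by j, columns by (i,k) = (0,0), (0,1), (0,2), (1,0), (1,1), (1,2)) is [[3, 27, 21, -2, 27, 16], [-3, 27, 15, 2, 27, 20]].
There the 2×2 minor on rows j ∈ {0, 1}, columns (i,k) ∈ {(0,0), (0,1)} is det [[3, 27], [-3, 27]] = 162 ≠ 0, so this unfolding has rank ≥ 2; CP rank is at least every unfolding rank, so rank(T) ≥ 2. (This is only a lower bound: in general the CP rank may exceed every unfolding rank, so we still need to exhibit 2 rank-1 terms summing to T.)
Upper bound — finding two terms. Write S_k = T[:,:,k] for the frontal slices: S₀ = [[3, -3], [-2, 2]], S₁ = [[27, 27], [27, 27]], S₂ = [[21, 15], [16, 20]].
If T = a₁ ∘ b₁ ∘ c₁ + a₂ ∘ b₂ ∘ c₂ then each S_k = c₁[k]·a₁b₁ᵀ + c₂[k]·a₂b₂ᵀ. S₀ and S₁ are linearly independent, so a₁b₁ᵀ and a₂b₂ᵀ must span the same plane of matrices: they are the rank-1 matrices of the form x·S₀ + y·S₁.
det(x·S₀ + y·S₁) is 270·xy = 270·(y)(x), vanishing at (x:y) = (1:0) and (0:1).
M₁ = S₀ = [[3, -3], [-2, 2]] = [3, -2][1, -1]ᵀ and M₂ = S₁ = [[27, 27], [27, 27]] = 27·[1, 1][1, 1]ᵀ, so take a₁ = [3, -2], b₁ = [1, -1], a₂ = [1, 1], b₂ = [1, 1].
Each slice is an integer combination of E₁ = a₁b₁ᵀ and E₂ = a₂b₂ᵀ: S₀ = E₁, S₁ = 27·E₂, S₂ = E₁ + 18·E₂; reading off coefficients, c₁ = [1, 0, 1] and c₂ = [0, 27, 18].
Hence T = [3, -2] ∘ [1, -1] ∘ [1, 0, 1] + [1, 1] ∘ [1, 1] ∘ [0, 27, 18], so rank(T) ≤ 2.
These bounds meet, so rank(T) = 2.
Check entry T[0,1,2] = 15: (3)·(-1)·(1) + (1)·(1)·(18) = 15.

2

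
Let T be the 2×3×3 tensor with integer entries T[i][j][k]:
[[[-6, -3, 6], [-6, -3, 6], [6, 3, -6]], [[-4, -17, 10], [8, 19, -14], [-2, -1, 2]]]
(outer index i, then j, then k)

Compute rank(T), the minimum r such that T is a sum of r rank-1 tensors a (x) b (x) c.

Lower bound: the mode-1 unfolding of T (rows indexed by i, columns by (j,k) = (0,0), (0,1), (0,2), (1,0), (1,1), (1,2), (2,0), (2,1), (2,2)) is [[-6, -3, 6, -6, -3, 6, 6, 3, -6], [-4, -17, 10, 8, 19, -14, -2, -1, 2]].
There the 2×2 minor on rows i ∈ {0, 1}, columns (j,k) ∈ {(0,0), (0,1)} is det [[-6, -3], [-4, -17]] = 90 ≠ 0, so this unfolding has rank ≥ 2; CP rank is at least every unfolding rank, so rank(T) ≥ 2. (Unfolding ranks only ever bound the CP rank from below — rank(T) can be strictly larger than all of them — so the matching upper bound has to come from an explicit 2-term decomposition.)
Upper bound — finding two terms. Write S_k = T[:,:,k] for the frontal slices: S₀ = [[-6, -6, 6], [-4, 8, -2]], S₁ = [[-3, -3, 3], [-17, 19, -1]], S₂ = [[6, 6, -6], [10, -14, 2]].
If T = a₁ (x) b₁ (x) c₁ + a₂ (x) b₂ (x) c₂ then each S_k = c₁[k]·a₁b₁ᵀ + c₂[k]·a₂b₂ᵀ. S₀ and S₁ are linearly independent, so a₁b₁ᵀ and a₂b₂ᵀ must span the same plane of matrices: they are the rank-1 matrices of the form x·S₀ + y·S₁.
The 2×2 minor of x·S₀ + y·S₁ on rows {0,1}, columns {0,1} is −72·x² − 252·xy − 108·y² = (-36)·(x + 3·y)(2·x + y), vanishing at (x:y) = (3:-1) and (1:-2).
M₁ = 3·S₀ − S₁ = [[-15, -15, 15], [5, 5, -5]] = (-5)·(3, -1)(1, 1, -1)ᵀ and M₂ = S₀ − 2·S₁ = [[0, 0, 0], [30, -30, 0]] = 30·(0, 1)(1, -1, 0)ᵀ, so take a₁ = (3, -1), b₁ = (1, 1, -1), a₂ = (0, 1), b₂ = (1, -1, 0).
Each slice is an integer combination of E₁ = a₁b₁ᵀ and E₂ = a₂b₂ᵀ: S₀ = −2·E₁ − 6·E₂, S₁ = −E₁ − 18·E₂, S₂ = 2·E₁ + 12·E₂; reading off coefficients, c₁ = (-2, -1, 2) and c₂ = (-6, -18, 12).
Hence T = (3, -1) (x) (1, 1, -1) (x) (-2, -1, 2) + (0, 1) (x) (1, -1, 0) (x) (-6, -18, 12), so rank(T) ≤ 2.
These bounds meet, so rank(T) = 2.
Check entry T[0,1,1] = -3: (3)·(1)·(-1) + (0)·(-1)·(-18) = -3.

2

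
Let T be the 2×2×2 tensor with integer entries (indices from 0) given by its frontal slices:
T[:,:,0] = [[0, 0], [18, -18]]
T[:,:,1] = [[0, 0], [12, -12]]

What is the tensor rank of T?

1

Lower bound: T ≠ 0 (e.g. T[1,0,0] = 18), so rank(T) ≥ 1.
Upper bound: if T = a ⊗ b ⊗ c then every fibre of T is a multiple of the corresponding factor, so read the factors off the fibres through the nonzero entry T[1,0,0] = 18.
The mode-1 fibre T[:,0,0] = [0, 18] gives a = (0, 1) (primitive direction); the mode-2 fibre T[1,:,0] = [18, -18] gives b = (1, -1); then c[k] = T[1,0,k] / (a[1]·b[0]) = [18, 12] / 1 = (18, 12).
Expanding (0, 1) ⊗ (1, -1) ⊗ (18, 12) reproduces all 8 entries of T, so T = (0, 1) ⊗ (1, -1) ⊗ (18, 12) and rank(T) ≤ 1.
These bounds meet, so rank(T) = 1.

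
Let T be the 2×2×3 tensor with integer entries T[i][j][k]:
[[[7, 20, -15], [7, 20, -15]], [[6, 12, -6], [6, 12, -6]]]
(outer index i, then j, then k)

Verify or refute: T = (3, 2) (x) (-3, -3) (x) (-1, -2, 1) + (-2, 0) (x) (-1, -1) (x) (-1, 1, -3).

Yes

Reconstruct entrywise from the claimed factors. For example, T[0,1,2] = -15 and Σₗ aₗ[0]bₗ[1]cₗ[2] = (3)·(-3)·(1) + (-2)·(-1)·(-3) = -15; checking all 12 entries, every one matches. The claim holds.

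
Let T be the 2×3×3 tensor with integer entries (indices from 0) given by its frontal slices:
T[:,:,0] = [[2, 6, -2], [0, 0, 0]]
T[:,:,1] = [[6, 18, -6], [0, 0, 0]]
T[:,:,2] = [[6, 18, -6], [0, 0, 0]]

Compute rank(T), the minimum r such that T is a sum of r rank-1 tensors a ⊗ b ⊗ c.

Lower bound: T ≠ 0 (e.g. T[0,0,0] = 2), so rank(T) ≥ 1.
Upper bound: if T = a ⊗ b ⊗ c then every fibre of T is a multiple of the corresponding factor, so read the factors off the fibres through the nonzero entry T[0,0,0] = 2.
The mode-1 fibre T[:,0,0] = [2, 0] gives a = [1, 0] (primitive direction); the mode-2 fibre T[0,:,0] = [2, 6, -2] gives b = [1, 3, -1]; then c[k] = T[0,0,k] / (a[0]·b[0]) = [2, 6, 6] / 1 = [2, 6, 6].
Expanding [1, 0] ⊗ [1, 3, -1] ⊗ [2, 6, 6] reproduces all 18 entries of T, so T = [1, 0] ⊗ [1, 3, -1] ⊗ [2, 6, 6] and rank(T) ≤ 1.
These bounds meet, so rank(T) = 1.

1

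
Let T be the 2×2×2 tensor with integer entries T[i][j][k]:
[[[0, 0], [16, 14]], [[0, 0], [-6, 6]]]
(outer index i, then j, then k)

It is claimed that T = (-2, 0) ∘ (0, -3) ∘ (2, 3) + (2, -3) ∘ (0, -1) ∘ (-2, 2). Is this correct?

Yes

Reconstruct entrywise from the claimed factors. For example, T[0,1,0] = 16 and Σₗ aₗ[0]bₗ[1]cₗ[0] = (-2)·(-3)·(2) + (2)·(-1)·(-2) = 16; checking all 8 entries, every one matches. The claim holds.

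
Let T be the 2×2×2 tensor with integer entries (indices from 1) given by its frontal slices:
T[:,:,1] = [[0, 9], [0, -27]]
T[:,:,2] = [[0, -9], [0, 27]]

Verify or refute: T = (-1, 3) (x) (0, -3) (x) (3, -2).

Reconstruct entry (1,2,2) from the claimed factors: Σₗ aₗ[1]bₗ[2]cₗ[2] = (-1)·(-3)·(-2) = -6, but T[1,2,2] = -9. The claim is false.

No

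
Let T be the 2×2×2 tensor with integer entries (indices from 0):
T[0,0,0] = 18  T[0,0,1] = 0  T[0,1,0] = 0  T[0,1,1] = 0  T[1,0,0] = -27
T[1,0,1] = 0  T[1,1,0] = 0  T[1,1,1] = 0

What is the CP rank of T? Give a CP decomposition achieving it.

rank(T) = 1

Lower bound: T ≠ 0 (e.g. T[0,0,0] = 18), so rank(T) ≥ 1.
Upper bound: the mode-1 fibre T[:,0,0] = [18, -27] gives a = [2, -3] (primitive direction); the mode-2 fibre T[0,:,0] = [18, 0] gives b = [1, 0]; then c[k] = T[0,0,k] / (a[0]·b[0]) = [18, 0] / 2 = [9, 0].
Expanding [2, -3] ⊗ [1, 0] ⊗ [9, 0] reproduces all 8 entries of T, so T = [2, -3] ⊗ [1, 0] ⊗ [9, 0] and rank(T) ≤ 1.
These bounds meet, so rank(T) = 1.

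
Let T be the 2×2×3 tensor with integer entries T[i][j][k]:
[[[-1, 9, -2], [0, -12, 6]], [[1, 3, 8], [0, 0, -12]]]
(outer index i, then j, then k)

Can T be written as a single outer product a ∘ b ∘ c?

The mode-3 unfolding of T (rows indexed by k, columns by (i,j) = (0,0), (0,1), (1,0), (1,1)) is [[-1, 0, 1, 0], [9, -12, 3, 0], [-2, 6, 8, -12]].
There the 3×3 minor on rows k ∈ {0, 1, 2}, columns (i,j) ∈ {(0,0), (0,1), (1,0)} is det [[-1, 0, 1], [9, -12, 3], [-2, 6, 8]] = 144 ≠ 0, so this unfolding has rank ≥ 3; CP rank is at least every unfolding rank, so rank(T) ≥ 3.
In particular rank(T) ≥ 3 > 1, so T is not rank-1.

No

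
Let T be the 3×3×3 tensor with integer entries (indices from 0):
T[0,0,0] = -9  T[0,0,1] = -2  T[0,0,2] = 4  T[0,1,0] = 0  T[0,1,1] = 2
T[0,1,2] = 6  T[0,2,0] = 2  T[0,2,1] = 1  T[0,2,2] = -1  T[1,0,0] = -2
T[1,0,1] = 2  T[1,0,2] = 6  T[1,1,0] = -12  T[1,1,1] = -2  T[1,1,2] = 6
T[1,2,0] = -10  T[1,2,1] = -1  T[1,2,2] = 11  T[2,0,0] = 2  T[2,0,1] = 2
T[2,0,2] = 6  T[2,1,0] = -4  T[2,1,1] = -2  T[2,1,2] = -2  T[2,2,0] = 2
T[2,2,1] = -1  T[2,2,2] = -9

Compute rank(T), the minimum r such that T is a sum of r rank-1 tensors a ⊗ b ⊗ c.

3

Lower bound: in the mode-2 unfolding of T (rows indexed by j, columns by (i,k)) the 3×3 minor on rows j ∈ {0, 1, 2}, columns (i,k) ∈ {(0,0), (0,1), (0,2)} is det [[-9, -2, 4], [0, 2, 6], [2, 1, -1]] = 32 ≠ 0, so that unfolding has rank ≥ 3 and hence rank(T) ≥ 3 (CP rank is at least every unfolding rank, though it can be larger).
Upper bound: T is a sum of 3 rank-1 terms, T = [1, -2, 2] ⊗ [1, 0, -2] ⊗ [-1, 0, 2] + [1, -1, -1] ⊗ [2, -2, -1] ⊗ [-2, -1, -1] + [1, 2, 0] ⊗ [2, 2, 1] ⊗ [-2, 0, 2] (written with every a and b primitive with positive leading entry and the scale carried by c; CP decompositions are not unique, and this one is verified by expanding entrywise), so rank(T) ≤ 3.
These bounds meet, so rank(T) = 3.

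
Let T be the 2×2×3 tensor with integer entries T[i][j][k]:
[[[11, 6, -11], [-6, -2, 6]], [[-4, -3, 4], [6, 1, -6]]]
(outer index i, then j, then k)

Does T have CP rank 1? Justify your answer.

The mode-1 unfolding of T (rows indexed by i, columns by (j,k) = (0,0), (0,1), (0,2), (1,0), (1,1), (1,2)) is [[11, 6, -11, -6, -2, 6], [-4, -3, 4, 6, 1, -6]].
There the 2×2 minor on rows i ∈ {0, 1}, columns (j,k) ∈ {(0,0), (0,1)} is det [[11, 6], [-4, -3]] = -9 ≠ 0, so this unfolding has rank ≥ 2; CP rank is at least every unfolding rank, so rank(T) ≥ 2.
In particular rank(T) ≥ 2 > 1, so T is not rank-1.

No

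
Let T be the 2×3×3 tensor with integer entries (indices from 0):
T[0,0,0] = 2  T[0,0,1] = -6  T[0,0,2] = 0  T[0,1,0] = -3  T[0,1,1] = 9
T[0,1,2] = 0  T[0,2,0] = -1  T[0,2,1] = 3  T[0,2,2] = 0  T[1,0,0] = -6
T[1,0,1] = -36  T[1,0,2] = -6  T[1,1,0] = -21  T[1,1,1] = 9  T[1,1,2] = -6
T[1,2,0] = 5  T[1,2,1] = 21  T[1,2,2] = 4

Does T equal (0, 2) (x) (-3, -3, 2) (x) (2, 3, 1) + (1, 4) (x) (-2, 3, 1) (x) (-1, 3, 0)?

Reconstruct entry (1,0,0) from the claimed factors: Σₗ aₗ[1]bₗ[0]cₗ[0] = (2)·(-3)·(2) + (4)·(-2)·(-1) = -4, but T[1,0,0] = -6. The claim is false.

No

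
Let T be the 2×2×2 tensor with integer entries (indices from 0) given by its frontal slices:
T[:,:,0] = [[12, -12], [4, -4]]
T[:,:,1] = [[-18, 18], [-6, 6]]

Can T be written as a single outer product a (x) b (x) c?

The mode-1 fibre T[:,0,0] = [12, 4] gives a = [3, 1] (primitive direction); the mode-2 fibre T[0,:,0] = [12, -12] gives b = [1, -1]; then c[k] = T[0,0,k] / (a[0]·b[0]) = [12, -18] / 3 = [4, -6].
Expanding [3, 1] (x) [1, -1] (x) [4, -6] reproduces all 8 entries of T, so T = [3, 1] (x) [1, -1] (x) [4, -6] and rank(T) ≤ 1.
Equivalently every frontal slice T[:,:,k] is c[k] times the rank-1 matrix [3, 1] (x) [1, -1]. So T has rank 1 (it is nonzero).

Yes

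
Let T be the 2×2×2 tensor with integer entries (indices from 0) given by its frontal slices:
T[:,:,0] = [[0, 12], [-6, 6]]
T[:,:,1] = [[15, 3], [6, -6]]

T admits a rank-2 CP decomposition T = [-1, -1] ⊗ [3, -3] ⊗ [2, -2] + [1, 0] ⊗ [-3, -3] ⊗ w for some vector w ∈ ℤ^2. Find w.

w = [-2, -3]

Subtract the known terms from T to get the rank-1 residual R = [1, 0] ⊗ [-3, -3] ⊗ w, so R[i,j,k] = a[i]·b[j]·w[k]. Pick indices with nonzero a[0]·b[0] = (1)·(-3) = -3. Only the fibre through (0,0,·) is needed: R[0,0,:] = T[0,0,:] − Σₗ aₗ[0]bₗ[0]cₗ = [0, 15] − (-1)·(3)·[2, -2] = [6, 9]. Then w[k] = R[0,0,k] / -3 for each k, giving w = [6, 9] / -3 = [-2, -3].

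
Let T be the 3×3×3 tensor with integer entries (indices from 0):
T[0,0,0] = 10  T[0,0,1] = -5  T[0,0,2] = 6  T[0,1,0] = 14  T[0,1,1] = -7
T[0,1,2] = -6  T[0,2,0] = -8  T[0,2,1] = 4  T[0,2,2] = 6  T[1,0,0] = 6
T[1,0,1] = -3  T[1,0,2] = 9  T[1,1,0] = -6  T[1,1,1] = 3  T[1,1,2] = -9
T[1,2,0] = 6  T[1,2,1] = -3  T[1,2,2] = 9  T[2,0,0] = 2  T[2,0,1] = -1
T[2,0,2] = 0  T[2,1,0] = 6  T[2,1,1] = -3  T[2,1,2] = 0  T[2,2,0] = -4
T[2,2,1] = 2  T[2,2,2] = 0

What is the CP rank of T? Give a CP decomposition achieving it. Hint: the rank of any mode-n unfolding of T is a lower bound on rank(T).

Lower bound: the mode-1 unfolding of T (rows indexed by i, columns by (j,k) = (0,0), (0,1), (0,2), (1,0), (1,1), (1,2), (2,0), (2,1), (2,2)) is [[10, -5, 6, 14, -7, -6, -8, 4, 6], [6, -3, 9, -6, 3, -9, 6, -3, 9], [2, -1, 0, 6, -3, 0, -4, 2, 0]].
There the 2×2 minor on rows i ∈ {0, 1}, columns (j,k) ∈ {(0,0), (0,2)} is det [[10, 6], [6, 9]] = 54 ≠ 0, so this unfolding has rank ≥ 2; CP rank is at least every unfolding rank, so rank(T) ≥ 2. (Flattening ranks never certify an upper bound on CP rank; for that we must actually write T with 2 rank-1 terms.)
Upper bound — finding two terms. Write S_k = T[:,:,k] for the frontal slices: S₀ = [[10, 14, -8], [6, -6, 6], [2, 6, -4]], S₁ = [[-5, -7, 4], [-3, 3, -3], [-1, -3, 2]], S₂ = [[6, -6, 6], [9, -9, 9], [0, 0, 0]].
If T = a₁ ⊗ b₁ ⊗ c₁ + a₂ ⊗ b₂ ⊗ c₂ then each S_k = c₁[k]·a₁b₁ᵀ + c₂[k]·a₂b₂ᵀ. S₀ and S₂ are linearly independent, so a₁b₁ᵀ and a₂b₂ᵀ must span the same plane of matrices: they are the rank-1 matrices of the form x·S₀ + y·S₂.
The 2×2 minor of x·S₀ + y·S₂ on rows {0,1}, columns {0,1} is −144·x² − 216·xy = (-72)·(2·x + 3·y)(x), vanishing at (x:y) = (3:-2) and (0:1).
M₁ = 3·S₀ − 2·S₂ = [[18, 54, -36], [0, 0, 0], [6, 18, -12]] = 6·[3, 0, 1][1, 3, -2]ᵀ and M₂ = S₂ = [[6, -6, 6], [9, -9, 9], [0, 0, 0]] = 3·[2, 3, 0][1, -1, 1]ᵀ, so take a₁ = [3, 0, 1], b₁ = [1, 3, -2], a₂ = [2, 3, 0], b₂ = [1, -1, 1].
Each slice is an integer combination of E₁ = a₁b₁ᵀ and E₂ = a₂b₂ᵀ: S₀ = 2·E₁ + 2·E₂, S₁ = −E₁ − E₂, S₂ = 3·E₂; reading off coefficients, c₁ = [2, -1, 0] and c₂ = [2, -1, 3].
Hence T = [3, 0, 1] ⊗ [1, 3, -2] ⊗ [2, -1, 0] + [2, 3, 0] ⊗ [1, -1, 1] ⊗ [2, -1, 3], so rank(T) ≤ 2.
These bounds meet, so rank(T) = 2.

rank(T) = 2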